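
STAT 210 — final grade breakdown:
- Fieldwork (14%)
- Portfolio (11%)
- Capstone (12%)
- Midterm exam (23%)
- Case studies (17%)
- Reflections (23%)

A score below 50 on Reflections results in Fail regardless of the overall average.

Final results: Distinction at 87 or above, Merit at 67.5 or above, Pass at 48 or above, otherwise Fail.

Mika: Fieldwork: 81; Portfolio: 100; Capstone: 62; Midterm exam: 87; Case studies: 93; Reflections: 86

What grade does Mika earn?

Merit

Reflections score 86 ≥ 50: minimum met.
Weighted total:
  Fieldwork 81 × 0.14 = 11.34
  Portfolio 100 × 0.11 = 11
  Capstone 62 × 0.12 = 7.44
  Midterm exam 87 × 0.23 = 20.01
  Case studies 93 × 0.17 = 15.81
  Reflections 86 × 0.23 = 19.78
Sum = 85.38
85.38 is ≥ 67.5 and < 87 → Merit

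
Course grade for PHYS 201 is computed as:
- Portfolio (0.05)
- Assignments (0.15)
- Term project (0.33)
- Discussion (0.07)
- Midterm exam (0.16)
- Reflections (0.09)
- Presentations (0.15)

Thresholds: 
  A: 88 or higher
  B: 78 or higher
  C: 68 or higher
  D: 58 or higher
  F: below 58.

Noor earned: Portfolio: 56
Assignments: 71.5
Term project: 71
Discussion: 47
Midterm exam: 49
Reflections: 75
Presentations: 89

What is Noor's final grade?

Weighted total:
  Portfolio 56 × 0.05 = 2.8
  Assignments 71.5 × 0.15 = 10.725
  Term project 71 × 0.33 = 23.43
  Discussion 47 × 0.07 = 3.29
  Midterm exam 49 × 0.16 = 7.84
  Reflections 75 × 0.09 = 6.75
  Presentations 89 × 0.15 = 13.35
Sum = 68.185
68.185 is ≥ 68 and < 78 → C

C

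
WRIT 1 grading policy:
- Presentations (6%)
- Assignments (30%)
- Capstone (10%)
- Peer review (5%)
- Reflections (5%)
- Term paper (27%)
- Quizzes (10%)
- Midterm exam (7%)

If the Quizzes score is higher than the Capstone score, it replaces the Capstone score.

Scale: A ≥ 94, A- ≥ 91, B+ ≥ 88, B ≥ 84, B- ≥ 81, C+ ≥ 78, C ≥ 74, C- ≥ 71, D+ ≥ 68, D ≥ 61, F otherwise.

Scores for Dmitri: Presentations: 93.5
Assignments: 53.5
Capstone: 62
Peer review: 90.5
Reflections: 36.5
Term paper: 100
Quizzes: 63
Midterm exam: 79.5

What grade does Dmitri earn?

C-

Quizzes (63) > Capstone (62), so Capstone counts as 63.
Weighted total:
  Presentations 93.5 × 0.06 = 5.61
  Assignments 53.5 × 0.3 = 16.05
  Capstone 63 × 0.1 = 6.3
  Peer review 90.5 × 0.05 = 4.525
  Reflections 36.5 × 0.05 = 1.825
  Term paper 100 × 0.27 = 27
  Quizzes 63 × 0.1 = 6.3
  Midterm exam 79.5 × 0.07 = 5.565
Sum = 73.175
73.175 is ≥ 71 and < 74 → C-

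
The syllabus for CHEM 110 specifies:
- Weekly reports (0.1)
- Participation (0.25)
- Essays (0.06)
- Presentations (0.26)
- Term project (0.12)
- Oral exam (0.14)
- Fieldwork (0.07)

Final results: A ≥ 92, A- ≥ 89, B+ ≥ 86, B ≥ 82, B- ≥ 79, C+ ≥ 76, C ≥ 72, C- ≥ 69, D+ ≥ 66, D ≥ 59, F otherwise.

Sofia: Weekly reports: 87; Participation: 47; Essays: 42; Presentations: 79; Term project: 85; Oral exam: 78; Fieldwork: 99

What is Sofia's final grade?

Weighted total:
  Weekly reports 87 × 0.1 = 8.7
  Participation 47 × 0.25 = 11.75
  Essays 42 × 0.06 = 2.52
  Presentations 79 × 0.26 = 20.54
  Term project 85 × 0.12 = 10.2
  Oral exam 78 × 0.14 = 10.92
  Fieldwork 99 × 0.07 = 6.93
Sum = 71.56
71.56 is ≥ 69 and < 72 → C-

C-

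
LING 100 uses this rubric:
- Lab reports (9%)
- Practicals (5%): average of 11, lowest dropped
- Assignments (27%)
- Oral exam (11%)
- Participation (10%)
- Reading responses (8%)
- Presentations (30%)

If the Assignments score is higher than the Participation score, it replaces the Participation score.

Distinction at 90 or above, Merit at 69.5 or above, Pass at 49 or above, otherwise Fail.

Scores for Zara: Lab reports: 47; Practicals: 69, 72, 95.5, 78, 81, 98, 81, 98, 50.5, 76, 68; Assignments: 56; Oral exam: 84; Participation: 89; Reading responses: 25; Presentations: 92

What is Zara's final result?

Merit

Practicals: drop 50.5 → average of remaining 10 = 816.5/10 = 81.65
Assignments (56) ≤ Participation (89), so Participation stays at 89.
Weighted total:
  Lab reports 47 × 0.09 = 4.23
  Practicals 81.65 × 0.05 = 4.0825
  Assignments 56 × 0.27 = 15.12
  Oral exam 84 × 0.11 = 9.24
  Participation 89 × 0.1 = 8.9
  Reading responses 25 × 0.08 = 2
  Presentations 92 × 0.3 = 27.6
Sum = 71.1725
71.1725 is ≥ 69.5 and < 90 → Merit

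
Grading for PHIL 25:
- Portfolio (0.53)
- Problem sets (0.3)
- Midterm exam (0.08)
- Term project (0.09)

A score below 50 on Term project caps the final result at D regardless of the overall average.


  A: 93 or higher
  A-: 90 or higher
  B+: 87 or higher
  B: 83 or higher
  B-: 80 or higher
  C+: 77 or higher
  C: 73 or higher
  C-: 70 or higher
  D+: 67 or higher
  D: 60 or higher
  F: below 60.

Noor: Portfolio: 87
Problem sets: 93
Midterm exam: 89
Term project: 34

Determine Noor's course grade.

D

Term project score 34 < 50: minimum not met.
Weighted total:
  Portfolio 87 × 0.53 = 46.11
  Problem sets 93 × 0.3 = 27.9
  Midterm exam 89 × 0.08 = 7.12
  Term project 34 × 0.09 = 3.06
Sum = 84.19
84.19 would be B; cap at D applies → D.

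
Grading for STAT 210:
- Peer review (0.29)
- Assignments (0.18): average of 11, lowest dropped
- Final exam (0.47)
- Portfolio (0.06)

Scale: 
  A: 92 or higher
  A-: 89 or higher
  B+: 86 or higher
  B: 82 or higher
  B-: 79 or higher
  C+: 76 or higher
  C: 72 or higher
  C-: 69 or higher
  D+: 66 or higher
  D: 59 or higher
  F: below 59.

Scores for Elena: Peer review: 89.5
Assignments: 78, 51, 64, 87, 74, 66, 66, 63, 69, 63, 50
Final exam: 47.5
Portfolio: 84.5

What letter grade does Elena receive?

Assignments: drop 50 → average of remaining 10 = 681/10 = 68.1
Weighted total:
  Peer review 89.5 × 0.29 = 25.955
  Assignments 68.1 × 0.18 = 12.258
  Final exam 47.5 × 0.47 = 22.325
  Portfolio 84.5 × 0.06 = 5.07
Sum = 65.608
65.608 is ≥ 59 and < 66 → D

D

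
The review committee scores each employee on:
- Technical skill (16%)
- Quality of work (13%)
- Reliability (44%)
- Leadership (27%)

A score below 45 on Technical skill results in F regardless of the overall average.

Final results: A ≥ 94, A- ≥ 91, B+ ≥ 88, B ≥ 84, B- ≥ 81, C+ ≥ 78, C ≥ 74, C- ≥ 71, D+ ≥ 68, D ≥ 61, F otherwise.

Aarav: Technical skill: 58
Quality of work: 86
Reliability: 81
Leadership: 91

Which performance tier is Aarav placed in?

C+

Technical skill score 58 ≥ 45: minimum met.
Weighted total:
  Technical skill 58 × 0.16 = 9.28
  Quality of work 86 × 0.13 = 11.18
  Reliability 81 × 0.44 = 35.64
  Leadership 91 × 0.27 = 24.57
Sum = 80.67
80.67 is ≥ 78 and < 81 → C+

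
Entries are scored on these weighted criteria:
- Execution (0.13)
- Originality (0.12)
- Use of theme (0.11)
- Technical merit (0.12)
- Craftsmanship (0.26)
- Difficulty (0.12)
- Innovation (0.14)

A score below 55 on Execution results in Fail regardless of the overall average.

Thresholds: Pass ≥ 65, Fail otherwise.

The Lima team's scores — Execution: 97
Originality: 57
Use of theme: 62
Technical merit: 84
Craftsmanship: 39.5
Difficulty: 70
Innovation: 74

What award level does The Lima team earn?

Pass

Execution score 97 ≥ 55: minimum met.
Weighted total:
  Execution 97 × 0.13 = 12.61
  Originality 57 × 0.12 = 6.84
  Use of theme 62 × 0.11 = 6.82
  Technical merit 84 × 0.12 = 10.08
  Craftsmanship 39.5 × 0.26 = 10.27
  Difficulty 70 × 0.12 = 8.4
  Innovation 74 × 0.14 = 10.36
Sum = 65.38
65.38 ≥ 65 → Pass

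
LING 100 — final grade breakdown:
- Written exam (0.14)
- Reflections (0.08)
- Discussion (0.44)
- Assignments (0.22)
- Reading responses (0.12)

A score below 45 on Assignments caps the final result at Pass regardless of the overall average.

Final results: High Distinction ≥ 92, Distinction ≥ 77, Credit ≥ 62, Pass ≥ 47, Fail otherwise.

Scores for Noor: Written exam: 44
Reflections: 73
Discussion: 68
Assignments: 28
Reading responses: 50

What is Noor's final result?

Pass

Assignments score 28 < 45: minimum not met.
Weighted total:
  Written exam 44 × 0.14 = 6.16
  Reflections 73 × 0.08 = 5.84
  Discussion 68 × 0.44 = 29.92
  Assignments 28 × 0.22 = 6.16
  Reading responses 50 × 0.12 = 6
Sum = 54.08
54.08 would be Pass; cap at Pass applies → Pass.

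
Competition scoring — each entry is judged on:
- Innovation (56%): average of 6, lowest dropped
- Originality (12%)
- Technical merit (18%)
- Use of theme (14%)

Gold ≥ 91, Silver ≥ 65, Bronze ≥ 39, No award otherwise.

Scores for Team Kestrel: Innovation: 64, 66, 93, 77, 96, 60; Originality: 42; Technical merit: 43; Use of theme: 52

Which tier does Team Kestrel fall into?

Innovation: drop 60 → average of remaining 5 = 396/5 = 79.2
Weighted total:
  Innovation 79.2 × 0.56 = 44.352
  Originality 42 × 0.12 = 5.04
  Technical merit 43 × 0.18 = 7.74
  Use of theme 52 × 0.14 = 7.28
Sum = 64.412
64.412 is ≥ 39 and < 65 → Bronze

Bronze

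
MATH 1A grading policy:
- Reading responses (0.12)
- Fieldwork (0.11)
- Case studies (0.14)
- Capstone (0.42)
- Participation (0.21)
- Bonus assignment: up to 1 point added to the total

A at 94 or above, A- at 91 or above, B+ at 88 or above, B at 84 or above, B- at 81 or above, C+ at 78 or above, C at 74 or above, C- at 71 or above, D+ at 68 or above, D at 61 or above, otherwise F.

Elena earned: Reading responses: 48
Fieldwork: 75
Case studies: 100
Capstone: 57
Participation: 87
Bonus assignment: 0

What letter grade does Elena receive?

Weighted total:
  Reading responses 48 × 0.12 = 5.76
  Fieldwork 75 × 0.11 = 8.25
  Case studies 100 × 0.14 = 14
  Capstone 57 × 0.42 = 23.94
  Participation 87 × 0.21 = 18.27
Sum = 70.22
Bonus assignment: 70.22 + 0 = 70.22
70.22 is ≥ 68 and < 71 → D+

D+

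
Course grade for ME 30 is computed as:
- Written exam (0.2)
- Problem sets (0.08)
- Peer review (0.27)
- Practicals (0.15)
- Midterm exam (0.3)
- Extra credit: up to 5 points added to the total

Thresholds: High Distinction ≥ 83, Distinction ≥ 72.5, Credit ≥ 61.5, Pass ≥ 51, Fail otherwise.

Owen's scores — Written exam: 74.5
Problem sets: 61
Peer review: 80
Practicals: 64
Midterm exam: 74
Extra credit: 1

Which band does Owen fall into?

Weighted total:
  Written exam 74.5 × 0.2 = 14.9
  Problem sets 61 × 0.08 = 4.88
  Peer review 80 × 0.27 = 21.6
  Practicals 64 × 0.15 = 9.6
  Midterm exam 74 × 0.3 = 22.2
Sum = 73.18
Extra credit: 73.18 + 1 = 74.18
74.18 is ≥ 72.5 and < 83 → Distinction

Distinction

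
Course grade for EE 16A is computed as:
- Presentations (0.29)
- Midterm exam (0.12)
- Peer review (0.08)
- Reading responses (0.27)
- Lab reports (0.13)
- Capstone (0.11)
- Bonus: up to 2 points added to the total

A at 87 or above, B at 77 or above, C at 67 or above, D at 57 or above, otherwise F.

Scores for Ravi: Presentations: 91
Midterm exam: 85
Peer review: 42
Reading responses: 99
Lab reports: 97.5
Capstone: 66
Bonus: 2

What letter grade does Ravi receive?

A

Weighted total:
  Presentations 91 × 0.29 = 26.39
  Midterm exam 85 × 0.12 = 10.2
  Peer review 42 × 0.08 = 3.36
  Reading responses 99 × 0.27 = 26.73
  Lab reports 97.5 × 0.13 = 12.675
  Capstone 66 × 0.11 = 7.26
Sum = 86.615
Bonus: 86.615 + 2 = 88.615
88.615 ≥ 87 → A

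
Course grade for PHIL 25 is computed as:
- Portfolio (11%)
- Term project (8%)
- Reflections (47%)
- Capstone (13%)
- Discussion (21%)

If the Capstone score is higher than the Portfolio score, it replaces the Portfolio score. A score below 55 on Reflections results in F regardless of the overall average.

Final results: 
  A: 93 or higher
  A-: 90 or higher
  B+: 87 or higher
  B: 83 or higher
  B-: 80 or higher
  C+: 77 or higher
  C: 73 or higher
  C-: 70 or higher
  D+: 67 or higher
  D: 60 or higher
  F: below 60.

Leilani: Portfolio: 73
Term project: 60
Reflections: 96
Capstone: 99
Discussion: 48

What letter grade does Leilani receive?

B

Capstone (99) > Portfolio (73), so Portfolio counts as 99.
Reflections score 96 ≥ 55: minimum met.
Weighted total:
  Portfolio 99 × 0.11 = 10.89
  Term project 60 × 0.08 = 4.8
  Reflections 96 × 0.47 = 45.12
  Capstone 99 × 0.13 = 12.87
  Discussion 48 × 0.21 = 10.08
Sum = 83.76
83.76 is ≥ 83 and < 87 → B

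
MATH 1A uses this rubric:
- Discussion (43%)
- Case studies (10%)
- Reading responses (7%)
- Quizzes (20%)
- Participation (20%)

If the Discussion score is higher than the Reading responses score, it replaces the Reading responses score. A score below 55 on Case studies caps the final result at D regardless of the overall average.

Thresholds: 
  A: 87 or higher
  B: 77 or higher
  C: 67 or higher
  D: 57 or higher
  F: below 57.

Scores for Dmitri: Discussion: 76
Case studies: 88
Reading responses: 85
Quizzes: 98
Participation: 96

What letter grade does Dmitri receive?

Discussion (76) ≤ Reading responses (85), so Reading responses stays at 85.
Case studies score 88 ≥ 55: minimum met.
Weighted total:
  Discussion 76 × 0.43 = 32.68
  Case studies 88 × 0.1 = 8.8
  Reading responses 85 × 0.07 = 5.95
  Quizzes 98 × 0.2 = 19.6
  Participation 96 × 0.2 = 19.2
Sum = 86.23
86.23 is ≥ 77 and < 87 → B

B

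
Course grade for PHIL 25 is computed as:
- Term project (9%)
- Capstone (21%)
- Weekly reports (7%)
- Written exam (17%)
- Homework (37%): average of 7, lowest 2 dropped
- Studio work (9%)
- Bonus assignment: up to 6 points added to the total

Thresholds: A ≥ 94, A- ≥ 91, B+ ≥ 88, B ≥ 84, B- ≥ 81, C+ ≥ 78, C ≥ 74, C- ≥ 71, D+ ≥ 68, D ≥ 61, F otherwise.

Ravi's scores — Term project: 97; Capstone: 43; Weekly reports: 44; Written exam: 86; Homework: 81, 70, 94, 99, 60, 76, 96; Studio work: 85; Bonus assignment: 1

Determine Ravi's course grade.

C

Homework: drop 60, 70 → average of remaining 5 = 446/5 = 89.2
Weighted total:
  Term project 97 × 0.09 = 8.73
  Capstone 43 × 0.21 = 9.03
  Weekly reports 44 × 0.07 = 3.08
  Written exam 86 × 0.17 = 14.62
  Homework 89.2 × 0.37 = 33.004
  Studio work 85 × 0.09 = 7.65
Sum = 76.114
Bonus assignment: 76.114 + 1 = 77.114
77.114 is ≥ 74 and < 78 → C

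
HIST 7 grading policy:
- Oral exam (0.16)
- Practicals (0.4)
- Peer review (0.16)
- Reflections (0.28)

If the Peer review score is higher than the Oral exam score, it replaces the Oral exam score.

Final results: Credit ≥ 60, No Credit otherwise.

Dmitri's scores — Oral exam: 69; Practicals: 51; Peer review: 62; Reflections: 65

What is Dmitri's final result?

Peer review (62) ≤ Oral exam (69), so Oral exam stays at 69.
Weighted total:
  Oral exam 69 × 0.16 = 11.04
  Practicals 51 × 0.4 = 20.4
  Peer review 62 × 0.16 = 9.92
  Reflections 65 × 0.28 = 18.2
Sum = 59.56
59.56 < 60 → No Credit

No Credit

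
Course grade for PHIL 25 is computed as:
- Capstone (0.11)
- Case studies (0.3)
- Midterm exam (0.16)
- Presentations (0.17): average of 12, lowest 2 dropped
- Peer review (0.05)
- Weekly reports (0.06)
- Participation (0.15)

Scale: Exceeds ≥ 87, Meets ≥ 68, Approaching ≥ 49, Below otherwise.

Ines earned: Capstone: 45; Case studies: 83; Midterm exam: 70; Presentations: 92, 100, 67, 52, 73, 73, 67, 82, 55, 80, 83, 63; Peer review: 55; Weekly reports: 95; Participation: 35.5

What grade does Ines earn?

Presentations: drop 52, 55 → average of remaining 10 = 780/10 = 78
Weighted total:
  Capstone 45 × 0.11 = 4.95
  Case studies 83 × 0.3 = 24.9
  Midterm exam 70 × 0.16 = 11.2
  Presentations 78 × 0.17 = 13.26
  Peer review 55 × 0.05 = 2.75
  Weekly reports 95 × 0.06 = 5.7
  Participation 35.5 × 0.15 = 5.325
Sum = 68.085
68.085 is ≥ 68 and < 87 → Meets

Meets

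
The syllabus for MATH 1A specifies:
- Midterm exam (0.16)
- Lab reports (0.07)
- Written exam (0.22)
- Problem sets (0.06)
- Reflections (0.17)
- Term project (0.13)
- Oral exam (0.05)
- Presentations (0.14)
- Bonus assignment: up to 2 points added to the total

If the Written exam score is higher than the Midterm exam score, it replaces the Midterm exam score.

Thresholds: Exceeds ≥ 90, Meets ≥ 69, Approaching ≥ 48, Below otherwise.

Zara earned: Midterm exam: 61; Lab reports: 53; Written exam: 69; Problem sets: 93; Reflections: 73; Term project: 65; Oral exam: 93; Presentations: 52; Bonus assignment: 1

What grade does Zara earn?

Written exam (69) > Midterm exam (61), so Midterm exam counts as 69.
Weighted total:
  Midterm exam 69 × 0.16 = 11.04
  Lab reports 53 × 0.07 = 3.71
  Written exam 69 × 0.22 = 15.18
  Problem sets 93 × 0.06 = 5.58
  Reflections 73 × 0.17 = 12.41
  Term project 65 × 0.13 = 8.45
  Oral exam 93 × 0.05 = 4.65
  Presentations 52 × 0.14 = 7.28
Sum = 68.3
Bonus assignment: 68.3 + 1 = 69.3
69.3 is ≥ 69 and < 90 → Meets

Meets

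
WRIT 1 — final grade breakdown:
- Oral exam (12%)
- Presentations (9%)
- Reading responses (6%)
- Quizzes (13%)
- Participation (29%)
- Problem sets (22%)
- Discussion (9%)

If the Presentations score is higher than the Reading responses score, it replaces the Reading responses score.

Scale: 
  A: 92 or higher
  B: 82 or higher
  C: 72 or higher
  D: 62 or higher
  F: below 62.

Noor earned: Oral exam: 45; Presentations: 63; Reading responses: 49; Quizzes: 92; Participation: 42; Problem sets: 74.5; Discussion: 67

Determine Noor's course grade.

Presentations (63) > Reading responses (49), so Reading responses counts as 63.
Weighted total:
  Oral exam 45 × 0.12 = 5.4
  Presentations 63 × 0.09 = 5.67
  Reading responses 63 × 0.06 = 3.78
  Quizzes 92 × 0.13 = 11.96
  Participation 42 × 0.29 = 12.18
  Problem sets 74.5 × 0.22 = 16.39
  Discussion 67 × 0.09 = 6.03
Sum = 61.41
61.41 < 62 → F

F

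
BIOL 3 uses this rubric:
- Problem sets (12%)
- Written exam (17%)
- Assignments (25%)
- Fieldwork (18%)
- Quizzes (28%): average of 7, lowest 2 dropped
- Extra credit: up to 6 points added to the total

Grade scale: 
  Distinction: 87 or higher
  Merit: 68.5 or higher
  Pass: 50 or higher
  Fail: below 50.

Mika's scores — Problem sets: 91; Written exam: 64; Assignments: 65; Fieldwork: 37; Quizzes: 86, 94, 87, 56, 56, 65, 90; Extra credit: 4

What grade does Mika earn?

Merit

Quizzes: drop 56, 56 → average of remaining 5 = 422/5 = 84.4
Weighted total:
  Problem sets 91 × 0.12 = 10.92
  Written exam 64 × 0.17 = 10.88
  Assignments 65 × 0.25 = 16.25
  Fieldwork 37 × 0.18 = 6.66
  Quizzes 84.4 × 0.28 = 23.632
Sum = 68.342
Extra credit: 68.342 + 4 = 72.342
72.342 is ≥ 68.5 and < 87 → Merit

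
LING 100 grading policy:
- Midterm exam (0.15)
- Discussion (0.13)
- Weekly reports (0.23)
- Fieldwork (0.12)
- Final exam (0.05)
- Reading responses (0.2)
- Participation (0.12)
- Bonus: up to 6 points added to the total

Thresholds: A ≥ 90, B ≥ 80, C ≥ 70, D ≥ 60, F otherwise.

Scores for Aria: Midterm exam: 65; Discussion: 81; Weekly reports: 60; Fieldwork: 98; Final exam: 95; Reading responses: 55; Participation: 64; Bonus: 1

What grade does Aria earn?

C

Weighted total:
  Midterm exam 65 × 0.15 = 9.75
  Discussion 81 × 0.13 = 10.53
  Weekly reports 60 × 0.23 = 13.8
  Fieldwork 98 × 0.12 = 11.76
  Final exam 95 × 0.05 = 4.75
  Reading responses 55 × 0.2 = 11
  Participation 64 × 0.12 = 7.68
Sum = 69.27
Bonus: 69.27 + 1 = 70.27
70.27 is ≥ 70 and < 80 → C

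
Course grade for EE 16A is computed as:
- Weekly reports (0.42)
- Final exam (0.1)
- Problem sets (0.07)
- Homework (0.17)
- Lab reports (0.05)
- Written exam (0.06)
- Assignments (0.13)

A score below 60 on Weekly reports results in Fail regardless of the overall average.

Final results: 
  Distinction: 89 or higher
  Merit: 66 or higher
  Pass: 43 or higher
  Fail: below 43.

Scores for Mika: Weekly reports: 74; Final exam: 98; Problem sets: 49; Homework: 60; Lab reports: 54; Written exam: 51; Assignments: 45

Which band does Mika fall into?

Weekly reports score 74 ≥ 60: minimum met.
Weighted total:
  Weekly reports 74 × 0.42 = 31.08
  Final exam 98 × 0.1 = 9.8
  Problem sets 49 × 0.07 = 3.43
  Homework 60 × 0.17 = 10.2
  Lab reports 54 × 0.05 = 2.7
  Written exam 51 × 0.06 = 3.06
  Assignments 45 × 0.13 = 5.85
Sum = 66.12
66.12 is ≥ 66 and < 89 → Merit

Merit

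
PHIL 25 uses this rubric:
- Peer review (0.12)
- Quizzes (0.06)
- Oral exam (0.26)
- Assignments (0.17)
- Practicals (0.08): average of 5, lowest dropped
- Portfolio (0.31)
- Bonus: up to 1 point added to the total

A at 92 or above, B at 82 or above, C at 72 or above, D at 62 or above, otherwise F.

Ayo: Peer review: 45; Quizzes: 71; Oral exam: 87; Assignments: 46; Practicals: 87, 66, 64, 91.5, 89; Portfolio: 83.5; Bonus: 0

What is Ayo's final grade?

C

Practicals: drop 64 → average of remaining 4 = 333.5/4 = 83.375
Weighted total:
  Peer review 45 × 0.12 = 5.4
  Quizzes 71 × 0.06 = 4.26
  Oral exam 87 × 0.26 = 22.62
  Assignments 46 × 0.17 = 7.82
  Practicals 83.375 × 0.08 = 6.67
  Portfolio 83.5 × 0.31 = 25.885
Sum = 72.655
Bonus: 72.655 + 0 = 72.655
72.655 is ≥ 72 and < 82 → C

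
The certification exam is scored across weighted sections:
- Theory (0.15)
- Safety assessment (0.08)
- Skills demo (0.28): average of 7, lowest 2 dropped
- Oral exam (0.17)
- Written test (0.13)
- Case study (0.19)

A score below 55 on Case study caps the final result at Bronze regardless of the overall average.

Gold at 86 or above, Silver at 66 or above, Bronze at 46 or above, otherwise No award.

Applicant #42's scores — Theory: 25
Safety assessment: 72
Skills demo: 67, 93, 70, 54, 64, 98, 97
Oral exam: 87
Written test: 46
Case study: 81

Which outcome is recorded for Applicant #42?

Silver

Skills demo: drop 54, 64 → average of remaining 5 = 425/5 = 85
Case study score 81 ≥ 55: minimum met.
Weighted total:
  Theory 25 × 0.15 = 3.75
  Safety assessment 72 × 0.08 = 5.76
  Skills demo 85 × 0.28 = 23.8
  Oral exam 87 × 0.17 = 14.79
  Written test 46 × 0.13 = 5.98
  Case study 81 × 0.19 = 15.39
Sum = 69.47
69.47 is ≥ 66 and < 86 → Silver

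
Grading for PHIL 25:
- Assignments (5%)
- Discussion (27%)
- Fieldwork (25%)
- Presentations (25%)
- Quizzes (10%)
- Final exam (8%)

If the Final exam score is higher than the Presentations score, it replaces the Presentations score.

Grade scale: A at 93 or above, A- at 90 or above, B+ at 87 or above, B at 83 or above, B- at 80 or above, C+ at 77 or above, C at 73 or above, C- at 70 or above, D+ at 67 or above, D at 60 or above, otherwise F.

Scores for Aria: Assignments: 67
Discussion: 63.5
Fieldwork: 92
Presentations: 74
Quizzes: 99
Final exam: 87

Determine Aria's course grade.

Final exam (87) > Presentations (74), so Presentations counts as 87.
Weighted total:
  Assignments 67 × 0.05 = 3.35
  Discussion 63.5 × 0.27 = 17.145
  Fieldwork 92 × 0.25 = 23
  Presentations 87 × 0.25 = 21.75
  Quizzes 99 × 0.1 = 9.9
  Final exam 87 × 0.08 = 6.96
Sum = 82.105
82.105 is ≥ 80 and < 83 → B-

B-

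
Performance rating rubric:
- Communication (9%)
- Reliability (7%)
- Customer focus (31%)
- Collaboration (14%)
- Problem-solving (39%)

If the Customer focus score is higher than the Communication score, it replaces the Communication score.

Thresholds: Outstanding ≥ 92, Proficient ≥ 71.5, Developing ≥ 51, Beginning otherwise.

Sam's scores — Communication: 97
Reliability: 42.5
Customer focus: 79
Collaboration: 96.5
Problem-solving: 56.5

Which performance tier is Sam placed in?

Customer focus (79) ≤ Communication (97), so Communication stays at 97.
Weighted total:
  Communication 97 × 0.09 = 8.73
  Reliability 42.5 × 0.07 = 2.975
  Customer focus 79 × 0.31 = 24.49
  Collaboration 96.5 × 0.14 = 13.51
  Problem-solving 56.5 × 0.39 = 22.035
Sum = 71.74
71.74 is ≥ 71.5 and < 92 → Proficient

Proficient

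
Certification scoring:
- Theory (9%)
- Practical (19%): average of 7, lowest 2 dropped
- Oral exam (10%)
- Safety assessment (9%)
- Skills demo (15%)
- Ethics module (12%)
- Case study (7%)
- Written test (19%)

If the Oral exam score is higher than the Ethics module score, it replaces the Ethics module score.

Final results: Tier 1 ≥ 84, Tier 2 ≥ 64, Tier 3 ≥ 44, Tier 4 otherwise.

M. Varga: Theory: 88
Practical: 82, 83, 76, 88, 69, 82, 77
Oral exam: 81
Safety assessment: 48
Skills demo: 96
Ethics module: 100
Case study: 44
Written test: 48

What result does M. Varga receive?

Practical: drop 69, 76 → average of remaining 5 = 412/5 = 82.4
Oral exam (81) ≤ Ethics module (100), so Ethics module stays at 100.
Weighted total:
  Theory 88 × 0.09 = 7.92
  Practical 82.4 × 0.19 = 15.656
  Oral exam 81 × 0.1 = 8.1
  Safety assessment 48 × 0.09 = 4.32
  Skills demo 96 × 0.15 = 14.4
  Ethics module 100 × 0.12 = 12
  Case study 44 × 0.07 = 3.08
  Written test 48 × 0.19 = 9.12
Sum = 74.596
74.596 is ≥ 64 and < 84 → Tier 2

Tier 2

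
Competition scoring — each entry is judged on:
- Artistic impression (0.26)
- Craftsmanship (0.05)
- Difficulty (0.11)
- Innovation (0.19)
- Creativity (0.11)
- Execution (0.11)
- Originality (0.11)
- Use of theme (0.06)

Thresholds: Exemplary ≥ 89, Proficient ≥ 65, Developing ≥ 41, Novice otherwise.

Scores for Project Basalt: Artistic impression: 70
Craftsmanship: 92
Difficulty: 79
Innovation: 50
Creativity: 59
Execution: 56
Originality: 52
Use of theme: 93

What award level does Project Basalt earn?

Weighted total:
  Artistic impression 70 × 0.26 = 18.2
  Craftsmanship 92 × 0.05 = 4.6
  Difficulty 79 × 0.11 = 8.69
  Innovation 50 × 0.19 = 9.5
  Creativity 59 × 0.11 = 6.49
  Execution 56 × 0.11 = 6.16
  Originality 52 × 0.11 = 5.72
  Use of theme 93 × 0.06 = 5.58
Sum = 64.94
64.94 is ≥ 41 and < 65 → Developing

Developing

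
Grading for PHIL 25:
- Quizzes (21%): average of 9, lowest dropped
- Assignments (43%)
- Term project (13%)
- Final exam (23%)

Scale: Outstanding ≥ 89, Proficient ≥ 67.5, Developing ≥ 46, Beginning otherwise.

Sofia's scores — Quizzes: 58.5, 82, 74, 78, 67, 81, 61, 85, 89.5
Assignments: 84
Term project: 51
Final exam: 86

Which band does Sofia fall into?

Quizzes: drop 58.5 → average of remaining 8 = 617.5/8 = 77.1875
Weighted total:
  Quizzes 77.1875 × 0.21 = 16.209375
  Assignments 84 × 0.43 = 36.12
  Term project 51 × 0.13 = 6.63
  Final exam 86 × 0.23 = 19.78
Sum = 78.739375
78.739375 is ≥ 67.5 and < 89 → Proficient

Proficient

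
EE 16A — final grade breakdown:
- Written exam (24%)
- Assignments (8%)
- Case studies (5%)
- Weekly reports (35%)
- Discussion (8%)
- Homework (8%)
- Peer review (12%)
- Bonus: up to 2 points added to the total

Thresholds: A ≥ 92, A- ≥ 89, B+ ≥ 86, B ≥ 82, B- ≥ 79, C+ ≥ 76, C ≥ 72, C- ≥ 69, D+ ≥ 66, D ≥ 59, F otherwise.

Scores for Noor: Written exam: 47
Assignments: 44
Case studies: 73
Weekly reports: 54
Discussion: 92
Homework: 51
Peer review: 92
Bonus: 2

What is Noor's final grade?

Weighted total:
  Written exam 47 × 0.24 = 11.28
  Assignments 44 × 0.08 = 3.52
  Case studies 73 × 0.05 = 3.65
  Weekly reports 54 × 0.35 = 18.9
  Discussion 92 × 0.08 = 7.36
  Homework 51 × 0.08 = 4.08
  Peer review 92 × 0.12 = 11.04
Sum = 59.83
Bonus: 59.83 + 2 = 61.83
61.83 is ≥ 59 and < 66 → D

D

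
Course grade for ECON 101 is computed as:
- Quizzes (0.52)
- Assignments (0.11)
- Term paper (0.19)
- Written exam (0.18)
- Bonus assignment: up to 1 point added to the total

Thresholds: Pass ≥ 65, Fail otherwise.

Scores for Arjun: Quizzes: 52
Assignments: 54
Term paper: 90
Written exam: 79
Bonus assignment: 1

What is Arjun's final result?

Weighted total:
  Quizzes 52 × 0.52 = 27.04
  Assignments 54 × 0.11 = 5.94
  Term paper 90 × 0.19 = 17.1
  Written exam 79 × 0.18 = 14.22
Sum = 64.3
Bonus assignment: 64.3 + 1 = 65.3
65.3 ≥ 65 → Pass

Pass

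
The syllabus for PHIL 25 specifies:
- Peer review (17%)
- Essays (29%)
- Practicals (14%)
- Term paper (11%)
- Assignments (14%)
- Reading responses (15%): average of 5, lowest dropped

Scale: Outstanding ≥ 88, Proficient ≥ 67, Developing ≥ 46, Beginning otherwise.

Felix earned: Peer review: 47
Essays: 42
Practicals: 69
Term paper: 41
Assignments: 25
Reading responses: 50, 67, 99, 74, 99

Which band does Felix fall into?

Reading responses: drop 50 → average of remaining 4 = 339/4 = 84.75
Weighted total:
  Peer review 47 × 0.17 = 7.99
  Essays 42 × 0.29 = 12.18
  Practicals 69 × 0.14 = 9.66
  Term paper 41 × 0.11 = 4.51
  Assignments 25 × 0.14 = 3.5
  Reading responses 84.75 × 0.15 = 12.7125
Sum = 50.5525
50.5525 is ≥ 46 and < 67 → Developing

Developing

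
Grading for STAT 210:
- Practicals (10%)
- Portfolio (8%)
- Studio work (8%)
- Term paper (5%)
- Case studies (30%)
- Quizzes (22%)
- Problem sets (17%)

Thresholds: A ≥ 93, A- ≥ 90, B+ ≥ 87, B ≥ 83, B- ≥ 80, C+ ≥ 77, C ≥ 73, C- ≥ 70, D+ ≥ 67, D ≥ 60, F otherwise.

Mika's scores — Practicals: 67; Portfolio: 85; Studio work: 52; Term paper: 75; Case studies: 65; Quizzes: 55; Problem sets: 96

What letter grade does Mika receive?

Weighted total:
  Practicals 67 × 0.1 = 6.7
  Portfolio 85 × 0.08 = 6.8
  Studio work 52 × 0.08 = 4.16
  Term paper 75 × 0.05 = 3.75
  Case studies 65 × 0.3 = 19.5
  Quizzes 55 × 0.22 = 12.1
  Problem sets 96 × 0.17 = 16.32
Sum = 69.33
69.33 is ≥ 67 and < 70 → D+

D+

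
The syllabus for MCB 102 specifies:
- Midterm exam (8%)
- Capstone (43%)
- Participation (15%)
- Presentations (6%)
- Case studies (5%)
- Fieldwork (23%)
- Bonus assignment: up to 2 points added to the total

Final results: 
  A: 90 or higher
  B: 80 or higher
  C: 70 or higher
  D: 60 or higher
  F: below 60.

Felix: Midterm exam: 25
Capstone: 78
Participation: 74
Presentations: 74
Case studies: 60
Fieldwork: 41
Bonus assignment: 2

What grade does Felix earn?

D

Weighted total:
  Midterm exam 25 × 0.08 = 2
  Capstone 78 × 0.43 = 33.54
  Participation 74 × 0.15 = 11.1
  Presentations 74 × 0.06 = 4.44
  Case studies 60 × 0.05 = 3
  Fieldwork 41 × 0.23 = 9.43
Sum = 63.51
Bonus assignment: 63.51 + 2 = 65.51
65.51 is ≥ 60 and < 70 → D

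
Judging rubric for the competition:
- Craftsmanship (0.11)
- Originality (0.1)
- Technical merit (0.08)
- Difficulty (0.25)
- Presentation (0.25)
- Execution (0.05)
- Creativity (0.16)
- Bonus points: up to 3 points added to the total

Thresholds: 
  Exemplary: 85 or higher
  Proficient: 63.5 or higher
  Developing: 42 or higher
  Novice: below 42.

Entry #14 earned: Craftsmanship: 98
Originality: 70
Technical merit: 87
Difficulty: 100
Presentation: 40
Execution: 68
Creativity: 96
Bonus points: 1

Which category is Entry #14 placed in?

Weighted total:
  Craftsmanship 98 × 0.11 = 10.78
  Originality 70 × 0.1 = 7
  Technical merit 87 × 0.08 = 6.96
  Difficulty 100 × 0.25 = 25
  Presentation 40 × 0.25 = 10
  Execution 68 × 0.05 = 3.4
  Creativity 96 × 0.16 = 15.36
Sum = 78.5
Bonus points: 78.5 + 1 = 79.5
79.5 is ≥ 63.5 and < 85 → Proficient

Proficient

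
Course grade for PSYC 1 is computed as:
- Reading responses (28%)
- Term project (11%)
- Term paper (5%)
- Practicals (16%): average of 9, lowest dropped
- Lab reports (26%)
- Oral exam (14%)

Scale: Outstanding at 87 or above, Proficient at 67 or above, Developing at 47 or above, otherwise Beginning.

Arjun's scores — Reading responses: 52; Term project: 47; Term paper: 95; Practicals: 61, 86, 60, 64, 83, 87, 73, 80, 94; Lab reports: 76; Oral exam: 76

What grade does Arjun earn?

Practicals: drop 60 → average of remaining 8 = 628/8 = 78.5
Weighted total:
  Reading responses 52 × 0.28 = 14.56
  Term project 47 × 0.11 = 5.17
  Term paper 95 × 0.05 = 4.75
  Practicals 78.5 × 0.16 = 12.56
  Lab reports 76 × 0.26 = 19.76
  Oral exam 76 × 0.14 = 10.64
Sum = 67.44
67.44 is ≥ 67 and < 87 → Proficient

Proficient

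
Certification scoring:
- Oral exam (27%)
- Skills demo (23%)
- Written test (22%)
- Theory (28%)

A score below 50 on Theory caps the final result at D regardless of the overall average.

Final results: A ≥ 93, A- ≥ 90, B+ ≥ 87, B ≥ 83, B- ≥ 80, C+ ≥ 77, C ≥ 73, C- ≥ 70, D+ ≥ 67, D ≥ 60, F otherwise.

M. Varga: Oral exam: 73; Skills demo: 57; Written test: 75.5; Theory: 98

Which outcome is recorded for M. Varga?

Theory score 98 ≥ 50: minimum met.
Weighted total:
  Oral exam 73 × 0.27 = 19.71
  Skills demo 57 × 0.23 = 13.11
  Written test 75.5 × 0.22 = 16.61
  Theory 98 × 0.28 = 27.44
Sum = 76.87
76.87 is ≥ 73 and < 77 → C

C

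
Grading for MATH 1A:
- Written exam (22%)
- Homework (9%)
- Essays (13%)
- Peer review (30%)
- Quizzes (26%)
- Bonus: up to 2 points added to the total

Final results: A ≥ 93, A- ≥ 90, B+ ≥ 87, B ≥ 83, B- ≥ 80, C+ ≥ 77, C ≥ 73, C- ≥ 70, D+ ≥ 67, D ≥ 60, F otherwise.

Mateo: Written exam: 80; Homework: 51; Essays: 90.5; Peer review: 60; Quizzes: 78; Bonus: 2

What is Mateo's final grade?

Weighted total:
  Written exam 80 × 0.22 = 17.6
  Homework 51 × 0.09 = 4.59
  Essays 90.5 × 0.13 = 11.765
  Peer review 60 × 0.3 = 18
  Quizzes 78 × 0.26 = 20.28
Sum = 72.235
Bonus: 72.235 + 2 = 74.235
74.235 is ≥ 73 and < 77 → C

C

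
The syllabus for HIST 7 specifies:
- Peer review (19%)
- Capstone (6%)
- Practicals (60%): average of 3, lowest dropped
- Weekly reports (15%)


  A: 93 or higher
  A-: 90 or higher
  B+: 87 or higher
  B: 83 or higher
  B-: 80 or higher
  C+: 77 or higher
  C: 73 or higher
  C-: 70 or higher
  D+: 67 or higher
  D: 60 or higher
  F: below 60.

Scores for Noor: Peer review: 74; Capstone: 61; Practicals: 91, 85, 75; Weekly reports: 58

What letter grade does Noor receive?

Practicals: drop 75 → average of remaining 2 = 176/2 = 88
Weighted total:
  Peer review 74 × 0.19 = 14.06
  Capstone 61 × 0.06 = 3.66
  Practicals 88 × 0.6 = 52.8
  Weekly reports 58 × 0.15 = 8.7
Sum = 79.22
79.22 is ≥ 77 and < 80 → C+

C+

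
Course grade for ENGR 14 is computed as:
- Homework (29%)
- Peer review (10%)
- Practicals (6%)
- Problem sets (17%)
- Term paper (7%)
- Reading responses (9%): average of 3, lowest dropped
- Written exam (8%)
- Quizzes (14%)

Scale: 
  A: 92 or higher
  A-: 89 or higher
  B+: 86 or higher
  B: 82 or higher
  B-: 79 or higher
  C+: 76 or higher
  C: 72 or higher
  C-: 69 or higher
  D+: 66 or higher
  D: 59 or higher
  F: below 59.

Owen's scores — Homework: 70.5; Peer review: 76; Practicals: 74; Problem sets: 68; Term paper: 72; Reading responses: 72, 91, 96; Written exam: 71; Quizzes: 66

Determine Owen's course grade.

C

Reading responses: drop 72 → average of remaining 2 = 187/2 = 93.5
Weighted total:
  Homework 70.5 × 0.29 = 20.445
  Peer review 76 × 0.1 = 7.6
  Practicals 74 × 0.06 = 4.44
  Problem sets 68 × 0.17 = 11.56
  Term paper 72 × 0.07 = 5.04
  Reading responses 93.5 × 0.09 = 8.415
  Written exam 71 × 0.08 = 5.68
  Quizzes 66 × 0.14 = 9.24
Sum = 72.42
72.42 is ≥ 72 and < 76 → C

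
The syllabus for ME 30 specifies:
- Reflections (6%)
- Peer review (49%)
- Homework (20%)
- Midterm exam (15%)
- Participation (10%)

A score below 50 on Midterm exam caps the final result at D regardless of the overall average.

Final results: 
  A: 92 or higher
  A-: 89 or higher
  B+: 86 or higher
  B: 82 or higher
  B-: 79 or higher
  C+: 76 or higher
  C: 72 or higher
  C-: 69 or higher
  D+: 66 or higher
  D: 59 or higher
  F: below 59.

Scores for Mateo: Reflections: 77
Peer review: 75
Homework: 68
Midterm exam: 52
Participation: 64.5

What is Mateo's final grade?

Midterm exam score 52 ≥ 50: minimum met.
Weighted total:
  Reflections 77 × 0.06 = 4.62
  Peer review 75 × 0.49 = 36.75
  Homework 68 × 0.2 = 13.6
  Midterm exam 52 × 0.15 = 7.8
  Participation 64.5 × 0.1 = 6.45
Sum = 69.22
69.22 is ≥ 69 and < 72 → C-

C-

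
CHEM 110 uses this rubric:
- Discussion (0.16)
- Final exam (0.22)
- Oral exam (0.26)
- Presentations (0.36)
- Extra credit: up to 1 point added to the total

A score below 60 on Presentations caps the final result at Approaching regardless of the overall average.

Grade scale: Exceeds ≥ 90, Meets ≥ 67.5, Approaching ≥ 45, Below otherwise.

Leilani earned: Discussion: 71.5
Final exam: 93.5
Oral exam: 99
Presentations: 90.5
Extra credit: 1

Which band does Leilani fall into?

Presentations score 90.5 ≥ 60: minimum met.
Weighted total:
  Discussion 71.5 × 0.16 = 11.44
  Final exam 93.5 × 0.22 = 20.57
  Oral exam 99 × 0.26 = 25.74
  Presentations 90.5 × 0.36 = 32.58
Sum = 90.33
Extra credit: 90.33 + 1 = 91.33
91.33 ≥ 90 → Exceeds

Exceeds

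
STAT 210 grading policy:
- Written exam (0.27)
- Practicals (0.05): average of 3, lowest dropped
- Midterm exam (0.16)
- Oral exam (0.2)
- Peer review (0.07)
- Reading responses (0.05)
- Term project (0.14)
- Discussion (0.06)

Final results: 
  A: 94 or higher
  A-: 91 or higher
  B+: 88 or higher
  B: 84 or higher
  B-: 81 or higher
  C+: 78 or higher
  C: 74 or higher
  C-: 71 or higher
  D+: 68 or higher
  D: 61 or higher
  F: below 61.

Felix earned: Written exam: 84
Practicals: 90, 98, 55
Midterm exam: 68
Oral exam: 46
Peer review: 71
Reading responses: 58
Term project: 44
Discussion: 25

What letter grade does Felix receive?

Practicals: drop 55 → average of remaining 2 = 188/2 = 94
Weighted total:
  Written exam 84 × 0.27 = 22.68
  Practicals 94 × 0.05 = 4.7
  Midterm exam 68 × 0.16 = 10.88
  Oral exam 46 × 0.2 = 9.2
  Peer review 71 × 0.07 = 4.97
  Reading responses 58 × 0.05 = 2.9
  Term project 44 × 0.14 = 6.16
  Discussion 25 × 0.06 = 1.5
Sum = 62.99
62.99 is ≥ 61 and < 68 → D

D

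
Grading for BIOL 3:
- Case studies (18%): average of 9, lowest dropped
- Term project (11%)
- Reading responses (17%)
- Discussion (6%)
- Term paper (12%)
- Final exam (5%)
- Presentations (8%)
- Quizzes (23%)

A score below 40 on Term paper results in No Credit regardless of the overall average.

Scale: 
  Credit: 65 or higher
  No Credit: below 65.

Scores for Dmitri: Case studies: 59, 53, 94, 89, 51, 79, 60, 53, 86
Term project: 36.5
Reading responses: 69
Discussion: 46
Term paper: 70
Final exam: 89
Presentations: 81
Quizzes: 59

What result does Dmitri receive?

Case studies: drop 51 → average of remaining 8 = 573/8 = 71.625
Term paper score 70 ≥ 40: minimum met.
Weighted total:
  Case studies 71.625 × 0.18 = 12.8925
  Term project 36.5 × 0.11 = 4.015
  Reading responses 69 × 0.17 = 11.73
  Discussion 46 × 0.06 = 2.76
  Term paper 70 × 0.12 = 8.4
  Final exam 89 × 0.05 = 4.45
  Presentations 81 × 0.08 = 6.48
  Quizzes 59 × 0.23 = 13.57
Sum = 64.2975
64.2975 < 65 → No Credit

No Credit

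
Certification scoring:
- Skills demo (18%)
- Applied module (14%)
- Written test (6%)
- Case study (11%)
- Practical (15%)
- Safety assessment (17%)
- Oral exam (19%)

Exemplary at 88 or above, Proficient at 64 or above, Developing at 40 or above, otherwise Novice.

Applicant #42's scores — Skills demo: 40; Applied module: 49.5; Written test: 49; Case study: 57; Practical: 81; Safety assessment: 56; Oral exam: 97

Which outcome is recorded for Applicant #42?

Developing

Weighted total:
  Skills demo 40 × 0.18 = 7.2
  Applied module 49.5 × 0.14 = 6.93
  Written test 49 × 0.06 = 2.94
  Case study 57 × 0.11 = 6.27
  Practical 81 × 0.15 = 12.15
  Safety assessment 56 × 0.17 = 9.52
  Oral exam 97 × 0.19 = 18.43
Sum = 63.44
63.44 is ≥ 40 and < 64 → Developing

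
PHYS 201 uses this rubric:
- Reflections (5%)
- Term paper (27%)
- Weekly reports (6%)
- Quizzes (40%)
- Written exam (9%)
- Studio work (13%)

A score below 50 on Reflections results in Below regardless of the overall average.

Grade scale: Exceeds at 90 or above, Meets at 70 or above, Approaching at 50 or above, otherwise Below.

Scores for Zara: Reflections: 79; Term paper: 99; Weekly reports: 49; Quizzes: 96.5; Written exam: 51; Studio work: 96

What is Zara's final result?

Reflections score 79 ≥ 50: minimum met.
Weighted total:
  Reflections 79 × 0.05 = 3.95
  Term paper 99 × 0.27 = 26.73
  Weekly reports 49 × 0.06 = 2.94
  Quizzes 96.5 × 0.4 = 38.6
  Written exam 51 × 0.09 = 4.59
  Studio work 96 × 0.13 = 12.48
Sum = 89.29
89.29 is ≥ 70 and < 90 → Meets

Meets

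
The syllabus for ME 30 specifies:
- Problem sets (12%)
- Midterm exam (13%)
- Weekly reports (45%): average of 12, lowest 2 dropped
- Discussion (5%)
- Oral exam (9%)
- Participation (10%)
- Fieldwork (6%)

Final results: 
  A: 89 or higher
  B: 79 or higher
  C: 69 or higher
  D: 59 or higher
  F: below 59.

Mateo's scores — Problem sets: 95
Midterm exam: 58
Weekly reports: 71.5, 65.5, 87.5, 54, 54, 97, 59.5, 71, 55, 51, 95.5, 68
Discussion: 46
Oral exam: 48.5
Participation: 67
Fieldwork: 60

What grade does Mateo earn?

Weekly reports: drop 51, 54 → average of remaining 10 = 724.5/10 = 72.45
Weighted total:
  Problem sets 95 × 0.12 = 11.4
  Midterm exam 58 × 0.13 = 7.54
  Weekly reports 72.45 × 0.45 = 32.6025
  Discussion 46 × 0.05 = 2.3
  Oral exam 48.5 × 0.09 = 4.365
  Participation 67 × 0.1 = 6.7
  Fieldwork 60 × 0.06 = 3.6
Sum = 68.5075
68.5075 is ≥ 59 and < 69 → D

D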